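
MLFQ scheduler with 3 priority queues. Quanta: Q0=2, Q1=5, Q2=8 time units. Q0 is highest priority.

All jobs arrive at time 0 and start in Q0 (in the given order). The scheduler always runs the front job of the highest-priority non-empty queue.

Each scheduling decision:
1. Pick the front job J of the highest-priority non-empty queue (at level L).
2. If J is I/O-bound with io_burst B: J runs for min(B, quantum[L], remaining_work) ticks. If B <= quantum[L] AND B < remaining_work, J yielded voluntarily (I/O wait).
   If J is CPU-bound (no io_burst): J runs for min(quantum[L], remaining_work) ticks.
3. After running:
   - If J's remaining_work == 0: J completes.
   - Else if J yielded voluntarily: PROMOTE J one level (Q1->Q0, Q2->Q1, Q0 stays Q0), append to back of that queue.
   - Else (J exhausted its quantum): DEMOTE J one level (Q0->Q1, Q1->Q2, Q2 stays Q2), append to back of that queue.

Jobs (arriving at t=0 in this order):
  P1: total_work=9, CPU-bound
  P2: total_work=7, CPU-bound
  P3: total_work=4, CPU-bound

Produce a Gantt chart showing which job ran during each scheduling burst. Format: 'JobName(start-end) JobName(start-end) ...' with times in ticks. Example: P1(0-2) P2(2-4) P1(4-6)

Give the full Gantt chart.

Answer: P1(0-2) P2(2-4) P3(4-6) P1(6-11) P2(11-16) P3(16-18) P1(18-20)

Derivation:
t=0-2: P1@Q0 runs 2, rem=7, quantum used, demote→Q1. Q0=[P2,P3] Q1=[P1] Q2=[]
t=2-4: P2@Q0 runs 2, rem=5, quantum used, demote→Q1. Q0=[P3] Q1=[P1,P2] Q2=[]
t=4-6: P3@Q0 runs 2, rem=2, quantum used, demote→Q1. Q0=[] Q1=[P1,P2,P3] Q2=[]
t=6-11: P1@Q1 runs 5, rem=2, quantum used, demote→Q2. Q0=[] Q1=[P2,P3] Q2=[P1]
t=11-16: P2@Q1 runs 5, rem=0, completes. Q0=[] Q1=[P3] Q2=[P1]
t=16-18: P3@Q1 runs 2, rem=0, completes. Q0=[] Q1=[] Q2=[P1]
t=18-20: P1@Q2 runs 2, rem=0, completes. Q0=[] Q1=[] Q2=[]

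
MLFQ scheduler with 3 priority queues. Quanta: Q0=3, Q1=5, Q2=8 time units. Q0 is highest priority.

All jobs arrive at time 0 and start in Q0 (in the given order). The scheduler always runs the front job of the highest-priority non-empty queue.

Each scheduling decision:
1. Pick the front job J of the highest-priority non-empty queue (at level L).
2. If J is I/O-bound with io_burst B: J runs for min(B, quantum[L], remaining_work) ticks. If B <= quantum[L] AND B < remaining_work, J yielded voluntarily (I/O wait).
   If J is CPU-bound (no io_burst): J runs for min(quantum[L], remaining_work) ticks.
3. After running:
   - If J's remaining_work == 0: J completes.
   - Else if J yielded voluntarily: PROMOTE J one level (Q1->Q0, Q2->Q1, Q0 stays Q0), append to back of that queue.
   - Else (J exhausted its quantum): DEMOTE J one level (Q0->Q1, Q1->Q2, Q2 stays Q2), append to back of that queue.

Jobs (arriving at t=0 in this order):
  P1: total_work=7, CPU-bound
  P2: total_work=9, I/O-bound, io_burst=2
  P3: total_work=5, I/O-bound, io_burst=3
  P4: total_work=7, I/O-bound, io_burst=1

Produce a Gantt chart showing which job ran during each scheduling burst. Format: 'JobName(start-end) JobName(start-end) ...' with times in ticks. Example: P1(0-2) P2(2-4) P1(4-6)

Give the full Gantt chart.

t=0-3: P1@Q0 runs 3, rem=4, quantum used, demote→Q1. Q0=[P2,P3,P4] Q1=[P1] Q2=[]
t=3-5: P2@Q0 runs 2, rem=7, I/O yield, promote→Q0. Q0=[P3,P4,P2] Q1=[P1] Q2=[]
t=5-8: P3@Q0 runs 3, rem=2, I/O yield, promote→Q0. Q0=[P4,P2,P3] Q1=[P1] Q2=[]
t=8-9: P4@Q0 runs 1, rem=6, I/O yield, promote→Q0. Q0=[P2,P3,P4] Q1=[P1] Q2=[]
t=9-11: P2@Q0 runs 2, rem=5, I/O yield, promote→Q0. Q0=[P3,P4,P2] Q1=[P1] Q2=[]
t=11-13: P3@Q0 runs 2, rem=0, completes. Q0=[P4,P2] Q1=[P1] Q2=[]
t=13-14: P4@Q0 runs 1, rem=5, I/O yield, promote→Q0. Q0=[P2,P4] Q1=[P1] Q2=[]
t=14-16: P2@Q0 runs 2, rem=3, I/O yield, promote→Q0. Q0=[P4,P2] Q1=[P1] Q2=[]
t=16-17: P4@Q0 runs 1, rem=4, I/O yield, promote→Q0. Q0=[P2,P4] Q1=[P1] Q2=[]
t=17-19: P2@Q0 runs 2, rem=1, I/O yield, promote→Q0. Q0=[P4,P2] Q1=[P1] Q2=[]
t=19-20: P4@Q0 runs 1, rem=3, I/O yield, promote→Q0. Q0=[P2,P4] Q1=[P1] Q2=[]
t=20-21: P2@Q0 runs 1, rem=0, completes. Q0=[P4] Q1=[P1] Q2=[]
t=21-22: P4@Q0 runs 1, rem=2, I/O yield, promote→Q0. Q0=[P4] Q1=[P1] Q2=[]
t=22-23: P4@Q0 runs 1, rem=1, I/O yield, promote→Q0. Q0=[P4] Q1=[P1] Q2=[]
t=23-24: P4@Q0 runs 1, rem=0, completes. Q0=[] Q1=[P1] Q2=[]
t=24-28: P1@Q1 runs 4, rem=0, completes. Q0=[] Q1=[] Q2=[]

Answer: P1(0-3) P2(3-5) P3(5-8) P4(8-9) P2(9-11) P3(11-13) P4(13-14) P2(14-16) P4(16-17) P2(17-19) P4(19-20) P2(20-21) P4(21-22) P4(22-23) P4(23-24) P1(24-28)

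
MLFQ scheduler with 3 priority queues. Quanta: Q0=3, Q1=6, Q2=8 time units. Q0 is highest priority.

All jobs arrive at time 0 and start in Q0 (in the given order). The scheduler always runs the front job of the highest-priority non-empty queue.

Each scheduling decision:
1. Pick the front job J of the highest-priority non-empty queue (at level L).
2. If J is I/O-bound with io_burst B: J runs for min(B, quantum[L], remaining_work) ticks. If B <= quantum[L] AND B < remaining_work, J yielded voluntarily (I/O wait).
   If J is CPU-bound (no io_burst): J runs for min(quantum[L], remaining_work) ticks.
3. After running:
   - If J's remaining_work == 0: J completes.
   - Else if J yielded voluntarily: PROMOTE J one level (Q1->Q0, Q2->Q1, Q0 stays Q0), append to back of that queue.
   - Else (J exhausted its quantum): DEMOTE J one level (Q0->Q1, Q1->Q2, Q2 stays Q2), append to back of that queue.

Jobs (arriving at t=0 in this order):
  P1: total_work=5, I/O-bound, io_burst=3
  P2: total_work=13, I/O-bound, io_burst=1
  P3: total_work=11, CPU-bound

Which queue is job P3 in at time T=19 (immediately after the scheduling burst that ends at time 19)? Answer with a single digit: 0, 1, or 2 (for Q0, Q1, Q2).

Answer: 1

Derivation:
t=0-3: P1@Q0 runs 3, rem=2, I/O yield, promote→Q0. Q0=[P2,P3,P1] Q1=[] Q2=[]
t=3-4: P2@Q0 runs 1, rem=12, I/O yield, promote→Q0. Q0=[P3,P1,P2] Q1=[] Q2=[]
t=4-7: P3@Q0 runs 3, rem=8, quantum used, demote→Q1. Q0=[P1,P2] Q1=[P3] Q2=[]
t=7-9: P1@Q0 runs 2, rem=0, completes. Q0=[P2] Q1=[P3] Q2=[]
t=9-10: P2@Q0 runs 1, rem=11, I/O yield, promote→Q0. Q0=[P2] Q1=[P3] Q2=[]
t=10-11: P2@Q0 runs 1, rem=10, I/O yield, promote→Q0. Q0=[P2] Q1=[P3] Q2=[]
t=11-12: P2@Q0 runs 1, rem=9, I/O yield, promote→Q0. Q0=[P2] Q1=[P3] Q2=[]
t=12-13: P2@Q0 runs 1, rem=8, I/O yield, promote→Q0. Q0=[P2] Q1=[P3] Q2=[]
t=13-14: P2@Q0 runs 1, rem=7, I/O yield, promote→Q0. Q0=[P2] Q1=[P3] Q2=[]
t=14-15: P2@Q0 runs 1, rem=6, I/O yield, promote→Q0. Q0=[P2] Q1=[P3] Q2=[]
t=15-16: P2@Q0 runs 1, rem=5, I/O yield, promote→Q0. Q0=[P2] Q1=[P3] Q2=[]
t=16-17: P2@Q0 runs 1, rem=4, I/O yield, promote→Q0. Q0=[P2] Q1=[P3] Q2=[]
t=17-18: P2@Q0 runs 1, rem=3, I/O yield, promote→Q0. Q0=[P2] Q1=[P3] Q2=[]
t=18-19: P2@Q0 runs 1, rem=2, I/O yield, promote→Q0. Q0=[P2] Q1=[P3] Q2=[]
t=19-20: P2@Q0 runs 1, rem=1, I/O yield, promote→Q0. Q0=[P2] Q1=[P3] Q2=[]
t=20-21: P2@Q0 runs 1, rem=0, completes. Q0=[] Q1=[P3] Q2=[]
t=21-27: P3@Q1 runs 6, rem=2, quantum used, demote→Q2. Q0=[] Q1=[] Q2=[P3]
t=27-29: P3@Q2 runs 2, rem=0, completes. Q0=[] Q1=[] Q2=[]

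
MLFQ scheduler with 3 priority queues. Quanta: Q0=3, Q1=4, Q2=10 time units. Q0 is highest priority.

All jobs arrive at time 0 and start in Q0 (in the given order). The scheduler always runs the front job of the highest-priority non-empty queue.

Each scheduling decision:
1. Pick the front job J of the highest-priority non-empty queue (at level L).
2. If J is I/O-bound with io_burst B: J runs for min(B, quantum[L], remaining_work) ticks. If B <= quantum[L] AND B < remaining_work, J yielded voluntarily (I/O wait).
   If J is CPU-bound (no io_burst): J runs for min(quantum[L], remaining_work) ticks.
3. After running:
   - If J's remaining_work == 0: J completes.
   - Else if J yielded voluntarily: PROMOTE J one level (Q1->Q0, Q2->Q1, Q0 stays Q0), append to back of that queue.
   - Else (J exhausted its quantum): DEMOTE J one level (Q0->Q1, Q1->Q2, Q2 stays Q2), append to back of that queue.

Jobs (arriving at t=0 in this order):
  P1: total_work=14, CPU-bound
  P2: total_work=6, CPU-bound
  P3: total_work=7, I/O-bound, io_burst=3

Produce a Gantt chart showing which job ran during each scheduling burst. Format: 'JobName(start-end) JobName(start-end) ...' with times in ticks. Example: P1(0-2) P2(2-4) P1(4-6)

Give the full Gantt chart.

Answer: P1(0-3) P2(3-6) P3(6-9) P3(9-12) P3(12-13) P1(13-17) P2(17-20) P1(20-27)

Derivation:
t=0-3: P1@Q0 runs 3, rem=11, quantum used, demote→Q1. Q0=[P2,P3] Q1=[P1] Q2=[]
t=3-6: P2@Q0 runs 3, rem=3, quantum used, demote→Q1. Q0=[P3] Q1=[P1,P2] Q2=[]
t=6-9: P3@Q0 runs 3, rem=4, I/O yield, promote→Q0. Q0=[P3] Q1=[P1,P2] Q2=[]
t=9-12: P3@Q0 runs 3, rem=1, I/O yield, promote→Q0. Q0=[P3] Q1=[P1,P2] Q2=[]
t=12-13: P3@Q0 runs 1, rem=0, completes. Q0=[] Q1=[P1,P2] Q2=[]
t=13-17: P1@Q1 runs 4, rem=7, quantum used, demote→Q2. Q0=[] Q1=[P2] Q2=[P1]
t=17-20: P2@Q1 runs 3, rem=0, completes. Q0=[] Q1=[] Q2=[P1]
t=20-27: P1@Q2 runs 7, rem=0, completes. Q0=[] Q1=[] Q2=[]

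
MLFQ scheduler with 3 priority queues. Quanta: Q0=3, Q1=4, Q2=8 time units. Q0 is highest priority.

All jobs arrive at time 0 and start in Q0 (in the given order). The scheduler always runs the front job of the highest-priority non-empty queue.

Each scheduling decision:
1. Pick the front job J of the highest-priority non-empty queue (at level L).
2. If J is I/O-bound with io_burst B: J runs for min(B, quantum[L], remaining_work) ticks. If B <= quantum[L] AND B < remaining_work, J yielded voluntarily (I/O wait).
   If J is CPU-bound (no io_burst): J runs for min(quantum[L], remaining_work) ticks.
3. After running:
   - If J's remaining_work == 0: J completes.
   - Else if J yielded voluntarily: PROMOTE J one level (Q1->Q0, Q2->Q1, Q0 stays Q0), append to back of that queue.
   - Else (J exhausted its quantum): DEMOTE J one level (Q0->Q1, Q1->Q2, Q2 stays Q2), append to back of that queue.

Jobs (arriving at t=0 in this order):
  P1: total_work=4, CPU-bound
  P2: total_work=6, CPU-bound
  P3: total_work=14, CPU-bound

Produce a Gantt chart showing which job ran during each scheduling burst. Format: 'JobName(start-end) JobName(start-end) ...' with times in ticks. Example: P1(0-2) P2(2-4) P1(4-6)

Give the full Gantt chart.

t=0-3: P1@Q0 runs 3, rem=1, quantum used, demote→Q1. Q0=[P2,P3] Q1=[P1] Q2=[]
t=3-6: P2@Q0 runs 3, rem=3, quantum used, demote→Q1. Q0=[P3] Q1=[P1,P2] Q2=[]
t=6-9: P3@Q0 runs 3, rem=11, quantum used, demote→Q1. Q0=[] Q1=[P1,P2,P3] Q2=[]
t=9-10: P1@Q1 runs 1, rem=0, completes. Q0=[] Q1=[P2,P3] Q2=[]
t=10-13: P2@Q1 runs 3, rem=0, completes. Q0=[] Q1=[P3] Q2=[]
t=13-17: P3@Q1 runs 4, rem=7, quantum used, demote→Q2. Q0=[] Q1=[] Q2=[P3]
t=17-24: P3@Q2 runs 7, rem=0, completes. Q0=[] Q1=[] Q2=[]

Answer: P1(0-3) P2(3-6) P3(6-9) P1(9-10) P2(10-13) P3(13-17) P3(17-24)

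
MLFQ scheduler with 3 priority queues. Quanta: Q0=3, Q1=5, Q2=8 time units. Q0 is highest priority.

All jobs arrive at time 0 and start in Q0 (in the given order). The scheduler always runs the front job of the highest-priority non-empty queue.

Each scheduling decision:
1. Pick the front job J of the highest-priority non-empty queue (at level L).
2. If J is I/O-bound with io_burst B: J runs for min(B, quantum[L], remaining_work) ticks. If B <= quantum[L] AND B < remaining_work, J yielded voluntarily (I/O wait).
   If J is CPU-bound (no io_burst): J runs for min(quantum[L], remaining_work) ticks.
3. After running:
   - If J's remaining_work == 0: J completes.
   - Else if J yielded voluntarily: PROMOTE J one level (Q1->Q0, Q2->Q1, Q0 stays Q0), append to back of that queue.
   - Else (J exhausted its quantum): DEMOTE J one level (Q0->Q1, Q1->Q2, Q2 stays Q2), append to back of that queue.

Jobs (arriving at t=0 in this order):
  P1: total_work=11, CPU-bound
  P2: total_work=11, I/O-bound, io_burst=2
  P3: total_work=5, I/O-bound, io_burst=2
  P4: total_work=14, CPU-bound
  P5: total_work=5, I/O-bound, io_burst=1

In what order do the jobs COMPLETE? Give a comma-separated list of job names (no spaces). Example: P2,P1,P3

Answer: P3,P5,P2,P1,P4

Derivation:
t=0-3: P1@Q0 runs 3, rem=8, quantum used, demote→Q1. Q0=[P2,P3,P4,P5] Q1=[P1] Q2=[]
t=3-5: P2@Q0 runs 2, rem=9, I/O yield, promote→Q0. Q0=[P3,P4,P5,P2] Q1=[P1] Q2=[]
t=5-7: P3@Q0 runs 2, rem=3, I/O yield, promote→Q0. Q0=[P4,P5,P2,P3] Q1=[P1] Q2=[]
t=7-10: P4@Q0 runs 3, rem=11, quantum used, demote→Q1. Q0=[P5,P2,P3] Q1=[P1,P4] Q2=[]
t=10-11: P5@Q0 runs 1, rem=4, I/O yield, promote→Q0. Q0=[P2,P3,P5] Q1=[P1,P4] Q2=[]
t=11-13: P2@Q0 runs 2, rem=7, I/O yield, promote→Q0. Q0=[P3,P5,P2] Q1=[P1,P4] Q2=[]
t=13-15: P3@Q0 runs 2, rem=1, I/O yield, promote→Q0. Q0=[P5,P2,P3] Q1=[P1,P4] Q2=[]
t=15-16: P5@Q0 runs 1, rem=3, I/O yield, promote→Q0. Q0=[P2,P3,P5] Q1=[P1,P4] Q2=[]
t=16-18: P2@Q0 runs 2, rem=5, I/O yield, promote→Q0. Q0=[P3,P5,P2] Q1=[P1,P4] Q2=[]
t=18-19: P3@Q0 runs 1, rem=0, completes. Q0=[P5,P2] Q1=[P1,P4] Q2=[]
t=19-20: P5@Q0 runs 1, rem=2, I/O yield, promote→Q0. Q0=[P2,P5] Q1=[P1,P4] Q2=[]
t=20-22: P2@Q0 runs 2, rem=3, I/O yield, promote→Q0. Q0=[P5,P2] Q1=[P1,P4] Q2=[]
t=22-23: P5@Q0 runs 1, rem=1, I/O yield, promote→Q0. Q0=[P2,P5] Q1=[P1,P4] Q2=[]
t=23-25: P2@Q0 runs 2, rem=1, I/O yield, promote→Q0. Q0=[P5,P2] Q1=[P1,P4] Q2=[]
t=25-26: P5@Q0 runs 1, rem=0, completes. Q0=[P2] Q1=[P1,P4] Q2=[]
t=26-27: P2@Q0 runs 1, rem=0, completes. Q0=[] Q1=[P1,P4] Q2=[]
t=27-32: P1@Q1 runs 5, rem=3, quantum used, demote→Q2. Q0=[] Q1=[P4] Q2=[P1]
t=32-37: P4@Q1 runs 5, rem=6, quantum used, demote→Q2. Q0=[] Q1=[] Q2=[P1,P4]
t=37-40: P1@Q2 runs 3, rem=0, completes. Q0=[] Q1=[] Q2=[P4]
t=40-46: P4@Q2 runs 6, rem=0, completes. Q0=[] Q1=[] Q2=[]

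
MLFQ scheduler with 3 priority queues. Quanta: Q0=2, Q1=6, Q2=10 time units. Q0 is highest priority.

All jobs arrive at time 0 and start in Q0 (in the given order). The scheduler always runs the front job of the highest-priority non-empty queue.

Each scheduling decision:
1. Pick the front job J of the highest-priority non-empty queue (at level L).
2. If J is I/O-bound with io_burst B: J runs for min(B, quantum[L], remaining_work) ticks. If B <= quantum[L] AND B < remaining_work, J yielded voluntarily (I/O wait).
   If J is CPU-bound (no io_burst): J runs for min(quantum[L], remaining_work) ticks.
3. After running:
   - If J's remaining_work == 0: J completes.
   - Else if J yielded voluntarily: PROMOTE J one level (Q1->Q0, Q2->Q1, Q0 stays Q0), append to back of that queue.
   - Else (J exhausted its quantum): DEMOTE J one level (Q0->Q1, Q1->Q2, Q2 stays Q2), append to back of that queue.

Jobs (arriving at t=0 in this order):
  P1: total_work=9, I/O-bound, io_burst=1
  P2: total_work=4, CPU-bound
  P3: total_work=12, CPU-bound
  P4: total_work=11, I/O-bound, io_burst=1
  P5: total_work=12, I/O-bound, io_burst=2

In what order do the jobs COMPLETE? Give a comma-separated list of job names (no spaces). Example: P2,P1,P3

Answer: P5,P1,P4,P2,P3

Derivation:
t=0-1: P1@Q0 runs 1, rem=8, I/O yield, promote→Q0. Q0=[P2,P3,P4,P5,P1] Q1=[] Q2=[]
t=1-3: P2@Q0 runs 2, rem=2, quantum used, demote→Q1. Q0=[P3,P4,P5,P1] Q1=[P2] Q2=[]
t=3-5: P3@Q0 runs 2, rem=10, quantum used, demote→Q1. Q0=[P4,P5,P1] Q1=[P2,P3] Q2=[]
t=5-6: P4@Q0 runs 1, rem=10, I/O yield, promote→Q0. Q0=[P5,P1,P4] Q1=[P2,P3] Q2=[]
t=6-8: P5@Q0 runs 2, rem=10, I/O yield, promote→Q0. Q0=[P1,P4,P5] Q1=[P2,P3] Q2=[]
t=8-9: P1@Q0 runs 1, rem=7, I/O yield, promote→Q0. Q0=[P4,P5,P1] Q1=[P2,P3] Q2=[]
t=9-10: P4@Q0 runs 1, rem=9, I/O yield, promote→Q0. Q0=[P5,P1,P4] Q1=[P2,P3] Q2=[]
t=10-12: P5@Q0 runs 2, rem=8, I/O yield, promote→Q0. Q0=[P1,P4,P5] Q1=[P2,P3] Q2=[]
t=12-13: P1@Q0 runs 1, rem=6, I/O yield, promote→Q0. Q0=[P4,P5,P1] Q1=[P2,P3] Q2=[]
t=13-14: P4@Q0 runs 1, rem=8, I/O yield, promote→Q0. Q0=[P5,P1,P4] Q1=[P2,P3] Q2=[]
t=14-16: P5@Q0 runs 2, rem=6, I/O yield, promote→Q0. Q0=[P1,P4,P5] Q1=[P2,P3] Q2=[]
t=16-17: P1@Q0 runs 1, rem=5, I/O yield, promote→Q0. Q0=[P4,P5,P1] Q1=[P2,P3] Q2=[]
t=17-18: P4@Q0 runs 1, rem=7, I/O yield, promote→Q0. Q0=[P5,P1,P4] Q1=[P2,P3] Q2=[]
t=18-20: P5@Q0 runs 2, rem=4, I/O yield, promote→Q0. Q0=[P1,P4,P5] Q1=[P2,P3] Q2=[]
t=20-21: P1@Q0 runs 1, rem=4, I/O yield, promote→Q0. Q0=[P4,P5,P1] Q1=[P2,P3] Q2=[]
t=21-22: P4@Q0 runs 1, rem=6, I/O yield, promote→Q0. Q0=[P5,P1,P4] Q1=[P2,P3] Q2=[]
t=22-24: P5@Q0 runs 2, rem=2, I/O yield, promote→Q0. Q0=[P1,P4,P5] Q1=[P2,P3] Q2=[]
t=24-25: P1@Q0 runs 1, rem=3, I/O yield, promote→Q0. Q0=[P4,P5,P1] Q1=[P2,P3] Q2=[]
t=25-26: P4@Q0 runs 1, rem=5, I/O yield, promote→Q0. Q0=[P5,P1,P4] Q1=[P2,P3] Q2=[]
t=26-28: P5@Q0 runs 2, rem=0, completes. Q0=[P1,P4] Q1=[P2,P3] Q2=[]
t=28-29: P1@Q0 runs 1, rem=2, I/O yield, promote→Q0. Q0=[P4,P1] Q1=[P2,P3] Q2=[]
t=29-30: P4@Q0 runs 1, rem=4, I/O yield, promote→Q0. Q0=[P1,P4] Q1=[P2,P3] Q2=[]
t=30-31: P1@Q0 runs 1, rem=1, I/O yield, promote→Q0. Q0=[P4,P1] Q1=[P2,P3] Q2=[]
t=31-32: P4@Q0 runs 1, rem=3, I/O yield, promote→Q0. Q0=[P1,P4] Q1=[P2,P3] Q2=[]
t=32-33: P1@Q0 runs 1, rem=0, completes. Q0=[P4] Q1=[P2,P3] Q2=[]
t=33-34: P4@Q0 runs 1, rem=2, I/O yield, promote→Q0. Q0=[P4] Q1=[P2,P3] Q2=[]
t=34-35: P4@Q0 runs 1, rem=1, I/O yield, promote→Q0. Q0=[P4] Q1=[P2,P3] Q2=[]
t=35-36: P4@Q0 runs 1, rem=0, completes. Q0=[] Q1=[P2,P3] Q2=[]
t=36-38: P2@Q1 runs 2, rem=0, completes. Q0=[] Q1=[P3] Q2=[]
t=38-44: P3@Q1 runs 6, rem=4, quantum used, demote→Q2. Q0=[] Q1=[] Q2=[P3]
t=44-48: P3@Q2 runs 4, rem=0, completes. Q0=[] Q1=[] Q2=[]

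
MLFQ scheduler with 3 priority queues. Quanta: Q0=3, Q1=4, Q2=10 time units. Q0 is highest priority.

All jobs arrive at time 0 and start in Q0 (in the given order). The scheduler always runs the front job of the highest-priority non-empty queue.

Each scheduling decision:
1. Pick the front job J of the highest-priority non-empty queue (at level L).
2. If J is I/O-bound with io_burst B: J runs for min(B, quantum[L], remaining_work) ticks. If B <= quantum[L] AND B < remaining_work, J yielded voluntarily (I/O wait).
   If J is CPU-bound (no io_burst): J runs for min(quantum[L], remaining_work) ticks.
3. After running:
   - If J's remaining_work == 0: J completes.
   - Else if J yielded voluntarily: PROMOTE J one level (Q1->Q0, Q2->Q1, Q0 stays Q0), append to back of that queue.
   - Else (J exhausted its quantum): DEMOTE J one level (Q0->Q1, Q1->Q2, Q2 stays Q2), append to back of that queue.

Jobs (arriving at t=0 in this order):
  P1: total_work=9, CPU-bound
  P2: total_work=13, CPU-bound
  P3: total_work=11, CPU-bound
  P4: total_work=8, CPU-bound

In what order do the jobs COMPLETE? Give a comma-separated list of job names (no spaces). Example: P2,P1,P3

t=0-3: P1@Q0 runs 3, rem=6, quantum used, demote→Q1. Q0=[P2,P3,P4] Q1=[P1] Q2=[]
t=3-6: P2@Q0 runs 3, rem=10, quantum used, demote→Q1. Q0=[P3,P4] Q1=[P1,P2] Q2=[]
t=6-9: P3@Q0 runs 3, rem=8, quantum used, demote→Q1. Q0=[P4] Q1=[P1,P2,P3] Q2=[]
t=9-12: P4@Q0 runs 3, rem=5, quantum used, demote→Q1. Q0=[] Q1=[P1,P2,P3,P4] Q2=[]
t=12-16: P1@Q1 runs 4, rem=2, quantum used, demote→Q2. Q0=[] Q1=[P2,P3,P4] Q2=[P1]
t=16-20: P2@Q1 runs 4, rem=6, quantum used, demote→Q2. Q0=[] Q1=[P3,P4] Q2=[P1,P2]
t=20-24: P3@Q1 runs 4, rem=4, quantum used, demote→Q2. Q0=[] Q1=[P4] Q2=[P1,P2,P3]
t=24-28: P4@Q1 runs 4, rem=1, quantum used, demote→Q2. Q0=[] Q1=[] Q2=[P1,P2,P3,P4]
t=28-30: P1@Q2 runs 2, rem=0, completes. Q0=[] Q1=[] Q2=[P2,P3,P4]
t=30-36: P2@Q2 runs 6, rem=0, completes. Q0=[] Q1=[] Q2=[P3,P4]
t=36-40: P3@Q2 runs 4, rem=0, completes. Q0=[] Q1=[] Q2=[P4]
t=40-41: P4@Q2 runs 1, rem=0, completes. Q0=[] Q1=[] Q2=[]

Answer: P1,P2,P3,P4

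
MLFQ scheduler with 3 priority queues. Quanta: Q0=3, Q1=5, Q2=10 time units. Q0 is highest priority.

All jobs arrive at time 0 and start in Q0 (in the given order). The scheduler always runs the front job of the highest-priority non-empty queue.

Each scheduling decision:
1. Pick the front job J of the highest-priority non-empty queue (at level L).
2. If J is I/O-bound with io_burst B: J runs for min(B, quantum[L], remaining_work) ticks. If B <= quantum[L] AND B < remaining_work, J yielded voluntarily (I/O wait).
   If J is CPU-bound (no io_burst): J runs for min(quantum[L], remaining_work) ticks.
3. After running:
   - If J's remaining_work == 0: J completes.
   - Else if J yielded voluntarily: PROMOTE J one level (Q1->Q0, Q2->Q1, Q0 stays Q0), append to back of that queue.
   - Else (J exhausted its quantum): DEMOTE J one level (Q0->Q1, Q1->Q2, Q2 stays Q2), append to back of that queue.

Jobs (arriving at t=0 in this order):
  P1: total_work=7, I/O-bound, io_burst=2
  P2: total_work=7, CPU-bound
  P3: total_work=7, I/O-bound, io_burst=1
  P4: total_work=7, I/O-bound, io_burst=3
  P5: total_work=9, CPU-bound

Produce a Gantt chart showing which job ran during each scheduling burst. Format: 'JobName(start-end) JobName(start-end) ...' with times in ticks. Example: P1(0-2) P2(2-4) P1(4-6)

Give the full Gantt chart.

t=0-2: P1@Q0 runs 2, rem=5, I/O yield, promote→Q0. Q0=[P2,P3,P4,P5,P1] Q1=[] Q2=[]
t=2-5: P2@Q0 runs 3, rem=4, quantum used, demote→Q1. Q0=[P3,P4,P5,P1] Q1=[P2] Q2=[]
t=5-6: P3@Q0 runs 1, rem=6, I/O yield, promote→Q0. Q0=[P4,P5,P1,P3] Q1=[P2] Q2=[]
t=6-9: P4@Q0 runs 3, rem=4, I/O yield, promote→Q0. Q0=[P5,P1,P3,P4] Q1=[P2] Q2=[]
t=9-12: P5@Q0 runs 3, rem=6, quantum used, demote→Q1. Q0=[P1,P3,P4] Q1=[P2,P5] Q2=[]
t=12-14: P1@Q0 runs 2, rem=3, I/O yield, promote→Q0. Q0=[P3,P4,P1] Q1=[P2,P5] Q2=[]
t=14-15: P3@Q0 runs 1, rem=5, I/O yield, promote→Q0. Q0=[P4,P1,P3] Q1=[P2,P5] Q2=[]
t=15-18: P4@Q0 runs 3, rem=1, I/O yield, promote→Q0. Q0=[P1,P3,P4] Q1=[P2,P5] Q2=[]
t=18-20: P1@Q0 runs 2, rem=1, I/O yield, promote→Q0. Q0=[P3,P4,P1] Q1=[P2,P5] Q2=[]
t=20-21: P3@Q0 runs 1, rem=4, I/O yield, promote→Q0. Q0=[P4,P1,P3] Q1=[P2,P5] Q2=[]
t=21-22: P4@Q0 runs 1, rem=0, completes. Q0=[P1,P3] Q1=[P2,P5] Q2=[]
t=22-23: P1@Q0 runs 1, rem=0, completes. Q0=[P3] Q1=[P2,P5] Q2=[]
t=23-24: P3@Q0 runs 1, rem=3, I/O yield, promote→Q0. Q0=[P3] Q1=[P2,P5] Q2=[]
t=24-25: P3@Q0 runs 1, rem=2, I/O yield, promote→Q0. Q0=[P3] Q1=[P2,P5] Q2=[]
t=25-26: P3@Q0 runs 1, rem=1, I/O yield, promote→Q0. Q0=[P3] Q1=[P2,P5] Q2=[]
t=26-27: P3@Q0 runs 1, rem=0, completes. Q0=[] Q1=[P2,P5] Q2=[]
t=27-31: P2@Q1 runs 4, rem=0, completes. Q0=[] Q1=[P5] Q2=[]
t=31-36: P5@Q1 runs 5, rem=1, quantum used, demote→Q2. Q0=[] Q1=[] Q2=[P5]
t=36-37: P5@Q2 runs 1, rem=0, completes. Q0=[] Q1=[] Q2=[]

Answer: P1(0-2) P2(2-5) P3(5-6) P4(6-9) P5(9-12) P1(12-14) P3(14-15) P4(15-18) P1(18-20) P3(20-21) P4(21-22) P1(22-23) P3(23-24) P3(24-25) P3(25-26) P3(26-27) P2(27-31) P5(31-36) P5(36-37)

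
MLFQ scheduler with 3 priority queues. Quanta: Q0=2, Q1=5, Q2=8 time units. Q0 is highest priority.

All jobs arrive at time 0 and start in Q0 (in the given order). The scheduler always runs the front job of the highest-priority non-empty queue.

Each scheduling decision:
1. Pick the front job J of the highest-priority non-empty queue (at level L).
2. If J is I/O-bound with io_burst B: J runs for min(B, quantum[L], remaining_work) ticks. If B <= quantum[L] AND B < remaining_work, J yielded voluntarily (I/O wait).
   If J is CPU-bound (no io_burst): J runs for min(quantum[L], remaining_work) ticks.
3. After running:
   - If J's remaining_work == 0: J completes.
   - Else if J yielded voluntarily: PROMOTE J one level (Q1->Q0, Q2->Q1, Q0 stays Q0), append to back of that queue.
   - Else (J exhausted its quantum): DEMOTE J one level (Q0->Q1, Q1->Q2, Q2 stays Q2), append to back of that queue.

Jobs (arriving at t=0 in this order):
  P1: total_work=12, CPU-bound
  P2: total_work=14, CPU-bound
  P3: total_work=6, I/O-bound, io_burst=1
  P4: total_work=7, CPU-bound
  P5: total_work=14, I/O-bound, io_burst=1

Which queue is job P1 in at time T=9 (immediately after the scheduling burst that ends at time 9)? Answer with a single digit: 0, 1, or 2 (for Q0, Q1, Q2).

t=0-2: P1@Q0 runs 2, rem=10, quantum used, demote→Q1. Q0=[P2,P3,P4,P5] Q1=[P1] Q2=[]
t=2-4: P2@Q0 runs 2, rem=12, quantum used, demote→Q1. Q0=[P3,P4,P5] Q1=[P1,P2] Q2=[]
t=4-5: P3@Q0 runs 1, rem=5, I/O yield, promote→Q0. Q0=[P4,P5,P3] Q1=[P1,P2] Q2=[]
t=5-7: P4@Q0 runs 2, rem=5, quantum used, demote→Q1. Q0=[P5,P3] Q1=[P1,P2,P4] Q2=[]
t=7-8: P5@Q0 runs 1, rem=13, I/O yield, promote→Q0. Q0=[P3,P5] Q1=[P1,P2,P4] Q2=[]
t=8-9: P3@Q0 runs 1, rem=4, I/O yield, promote→Q0. Q0=[P5,P3] Q1=[P1,P2,P4] Q2=[]
t=9-10: P5@Q0 runs 1, rem=12, I/O yield, promote→Q0. Q0=[P3,P5] Q1=[P1,P2,P4] Q2=[]
t=10-11: P3@Q0 runs 1, rem=3, I/O yield, promote→Q0. Q0=[P5,P3] Q1=[P1,P2,P4] Q2=[]
t=11-12: P5@Q0 runs 1, rem=11, I/O yield, promote→Q0. Q0=[P3,P5] Q1=[P1,P2,P4] Q2=[]
t=12-13: P3@Q0 runs 1, rem=2, I/O yield, promote→Q0. Q0=[P5,P3] Q1=[P1,P2,P4] Q2=[]
t=13-14: P5@Q0 runs 1, rem=10, I/O yield, promote→Q0. Q0=[P3,P5] Q1=[P1,P2,P4] Q2=[]
t=14-15: P3@Q0 runs 1, rem=1, I/O yield, promote→Q0. Q0=[P5,P3] Q1=[P1,P2,P4] Q2=[]
t=15-16: P5@Q0 runs 1, rem=9, I/O yield, promote→Q0. Q0=[P3,P5] Q1=[P1,P2,P4] Q2=[]
t=16-17: P3@Q0 runs 1, rem=0, completes. Q0=[P5] Q1=[P1,P2,P4] Q2=[]
t=17-18: P5@Q0 runs 1, rem=8, I/O yield, promote→Q0. Q0=[P5] Q1=[P1,P2,P4] Q2=[]
t=18-19: P5@Q0 runs 1, rem=7, I/O yield, promote→Q0. Q0=[P5] Q1=[P1,P2,P4] Q2=[]
t=19-20: P5@Q0 runs 1, rem=6, I/O yield, promote→Q0. Q0=[P5] Q1=[P1,P2,P4] Q2=[]
t=20-21: P5@Q0 runs 1, rem=5, I/O yield, promote→Q0. Q0=[P5] Q1=[P1,P2,P4] Q2=[]
t=21-22: P5@Q0 runs 1, rem=4, I/O yield, promote→Q0. Q0=[P5] Q1=[P1,P2,P4] Q2=[]
t=22-23: P5@Q0 runs 1, rem=3, I/O yield, promote→Q0. Q0=[P5] Q1=[P1,P2,P4] Q2=[]
t=23-24: P5@Q0 runs 1, rem=2, I/O yield, promote→Q0. Q0=[P5] Q1=[P1,P2,P4] Q2=[]
t=24-25: P5@Q0 runs 1, rem=1, I/O yield, promote→Q0. Q0=[P5] Q1=[P1,P2,P4] Q2=[]
t=25-26: P5@Q0 runs 1, rem=0, completes. Q0=[] Q1=[P1,P2,P4] Q2=[]
t=26-31: P1@Q1 runs 5, rem=5, quantum used, demote→Q2. Q0=[] Q1=[P2,P4] Q2=[P1]
t=31-36: P2@Q1 runs 5, rem=7, quantum used, demote→Q2. Q0=[] Q1=[P4] Q2=[P1,P2]
t=36-41: P4@Q1 runs 5, rem=0, completes. Q0=[] Q1=[] Q2=[P1,P2]
t=41-46: P1@Q2 runs 5, rem=0, completes. Q0=[] Q1=[] Q2=[P2]
t=46-53: P2@Q2 runs 7, rem=0, completes. Q0=[] Q1=[] Q2=[]

Answer: 1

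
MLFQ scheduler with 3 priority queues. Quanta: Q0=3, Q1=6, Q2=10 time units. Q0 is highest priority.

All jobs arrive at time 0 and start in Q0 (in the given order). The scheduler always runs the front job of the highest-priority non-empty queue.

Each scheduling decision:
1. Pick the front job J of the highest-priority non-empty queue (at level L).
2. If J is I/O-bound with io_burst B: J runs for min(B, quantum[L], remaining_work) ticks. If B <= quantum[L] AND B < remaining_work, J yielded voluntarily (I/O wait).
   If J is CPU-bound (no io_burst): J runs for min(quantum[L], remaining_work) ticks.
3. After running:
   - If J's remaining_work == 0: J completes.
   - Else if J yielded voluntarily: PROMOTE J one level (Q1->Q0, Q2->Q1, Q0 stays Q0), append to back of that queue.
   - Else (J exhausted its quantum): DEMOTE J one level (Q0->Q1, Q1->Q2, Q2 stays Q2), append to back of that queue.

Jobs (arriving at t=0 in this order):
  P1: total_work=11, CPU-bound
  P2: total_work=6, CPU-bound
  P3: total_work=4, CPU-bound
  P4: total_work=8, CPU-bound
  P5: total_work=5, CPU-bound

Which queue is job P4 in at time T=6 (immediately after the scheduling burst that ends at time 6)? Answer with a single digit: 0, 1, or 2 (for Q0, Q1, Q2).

t=0-3: P1@Q0 runs 3, rem=8, quantum used, demote→Q1. Q0=[P2,P3,P4,P5] Q1=[P1] Q2=[]
t=3-6: P2@Q0 runs 3, rem=3, quantum used, demote→Q1. Q0=[P3,P4,P5] Q1=[P1,P2] Q2=[]
t=6-9: P3@Q0 runs 3, rem=1, quantum used, demote→Q1. Q0=[P4,P5] Q1=[P1,P2,P3] Q2=[]
t=9-12: P4@Q0 runs 3, rem=5, quantum used, demote→Q1. Q0=[P5] Q1=[P1,P2,P3,P4] Q2=[]
t=12-15: P5@Q0 runs 3, rem=2, quantum used, demote→Q1. Q0=[] Q1=[P1,P2,P3,P4,P5] Q2=[]
t=15-21: P1@Q1 runs 6, rem=2, quantum used, demote→Q2. Q0=[] Q1=[P2,P3,P4,P5] Q2=[P1]
t=21-24: P2@Q1 runs 3, rem=0, completes. Q0=[] Q1=[P3,P4,P5] Q2=[P1]
t=24-25: P3@Q1 runs 1, rem=0, completes. Q0=[] Q1=[P4,P5] Q2=[P1]
t=25-30: P4@Q1 runs 5, rem=0, completes. Q0=[] Q1=[P5] Q2=[P1]
t=30-32: P5@Q1 runs 2, rem=0, completes. Q0=[] Q1=[] Q2=[P1]
t=32-34: P1@Q2 runs 2, rem=0, completes. Q0=[] Q1=[] Q2=[]

Answer: 0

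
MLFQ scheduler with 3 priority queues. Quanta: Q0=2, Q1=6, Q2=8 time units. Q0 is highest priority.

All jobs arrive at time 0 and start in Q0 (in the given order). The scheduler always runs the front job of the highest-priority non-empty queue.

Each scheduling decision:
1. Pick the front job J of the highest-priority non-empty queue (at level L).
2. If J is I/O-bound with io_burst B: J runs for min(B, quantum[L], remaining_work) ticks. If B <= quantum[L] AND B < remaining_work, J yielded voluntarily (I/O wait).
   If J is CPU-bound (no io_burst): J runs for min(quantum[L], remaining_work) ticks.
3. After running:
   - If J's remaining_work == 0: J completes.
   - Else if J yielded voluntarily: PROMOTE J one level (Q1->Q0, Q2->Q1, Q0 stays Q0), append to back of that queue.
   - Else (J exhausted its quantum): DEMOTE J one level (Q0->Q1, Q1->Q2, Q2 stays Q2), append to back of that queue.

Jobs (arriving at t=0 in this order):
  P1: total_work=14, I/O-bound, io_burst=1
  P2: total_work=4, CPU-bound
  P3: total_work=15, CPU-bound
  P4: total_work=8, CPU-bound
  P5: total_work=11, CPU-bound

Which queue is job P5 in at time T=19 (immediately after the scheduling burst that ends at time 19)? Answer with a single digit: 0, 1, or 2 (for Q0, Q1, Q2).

t=0-1: P1@Q0 runs 1, rem=13, I/O yield, promote→Q0. Q0=[P2,P3,P4,P5,P1] Q1=[] Q2=[]
t=1-3: P2@Q0 runs 2, rem=2, quantum used, demote→Q1. Q0=[P3,P4,P5,P1] Q1=[P2] Q2=[]
t=3-5: P3@Q0 runs 2, rem=13, quantum used, demote→Q1. Q0=[P4,P5,P1] Q1=[P2,P3] Q2=[]
t=5-7: P4@Q0 runs 2, rem=6, quantum used, demote→Q1. Q0=[P5,P1] Q1=[P2,P3,P4] Q2=[]
t=7-9: P5@Q0 runs 2, rem=9, quantum used, demote→Q1. Q0=[P1] Q1=[P2,P3,P4,P5] Q2=[]
t=9-10: P1@Q0 runs 1, rem=12, I/O yield, promote→Q0. Q0=[P1] Q1=[P2,P3,P4,P5] Q2=[]
t=10-11: P1@Q0 runs 1, rem=11, I/O yield, promote→Q0. Q0=[P1] Q1=[P2,P3,P4,P5] Q2=[]
t=11-12: P1@Q0 runs 1, rem=10, I/O yield, promote→Q0. Q0=[P1] Q1=[P2,P3,P4,P5] Q2=[]
t=12-13: P1@Q0 runs 1, rem=9, I/O yield, promote→Q0. Q0=[P1] Q1=[P2,P3,P4,P5] Q2=[]
t=13-14: P1@Q0 runs 1, rem=8, I/O yield, promote→Q0. Q0=[P1] Q1=[P2,P3,P4,P5] Q2=[]
t=14-15: P1@Q0 runs 1, rem=7, I/O yield, promote→Q0. Q0=[P1] Q1=[P2,P3,P4,P5] Q2=[]
t=15-16: P1@Q0 runs 1, rem=6, I/O yield, promote→Q0. Q0=[P1] Q1=[P2,P3,P4,P5] Q2=[]
t=16-17: P1@Q0 runs 1, rem=5, I/O yield, promote→Q0. Q0=[P1] Q1=[P2,P3,P4,P5] Q2=[]
t=17-18: P1@Q0 runs 1, rem=4, I/O yield, promote→Q0. Q0=[P1] Q1=[P2,P3,P4,P5] Q2=[]
t=18-19: P1@Q0 runs 1, rem=3, I/O yield, promote→Q0. Q0=[P1] Q1=[P2,P3,P4,P5] Q2=[]
t=19-20: P1@Q0 runs 1, rem=2, I/O yield, promote→Q0. Q0=[P1] Q1=[P2,P3,P4,P5] Q2=[]
t=20-21: P1@Q0 runs 1, rem=1, I/O yield, promote→Q0. Q0=[P1] Q1=[P2,P3,P4,P5] Q2=[]
t=21-22: P1@Q0 runs 1, rem=0, completes. Q0=[] Q1=[P2,P3,P4,P5] Q2=[]
t=22-24: P2@Q1 runs 2, rem=0, completes. Q0=[] Q1=[P3,P4,P5] Q2=[]
t=24-30: P3@Q1 runs 6, rem=7, quantum used, demote→Q2. Q0=[] Q1=[P4,P5] Q2=[P3]
t=30-36: P4@Q1 runs 6, rem=0, completes. Q0=[] Q1=[P5] Q2=[P3]
t=36-42: P5@Q1 runs 6, rem=3, quantum used, demote→Q2. Q0=[] Q1=[] Q2=[P3,P5]
t=42-49: P3@Q2 runs 7, rem=0, completes. Q0=[] Q1=[] Q2=[P5]
t=49-52: P5@Q2 runs 3, rem=0, completes. Q0=[] Q1=[] Q2=[]

Answer: 1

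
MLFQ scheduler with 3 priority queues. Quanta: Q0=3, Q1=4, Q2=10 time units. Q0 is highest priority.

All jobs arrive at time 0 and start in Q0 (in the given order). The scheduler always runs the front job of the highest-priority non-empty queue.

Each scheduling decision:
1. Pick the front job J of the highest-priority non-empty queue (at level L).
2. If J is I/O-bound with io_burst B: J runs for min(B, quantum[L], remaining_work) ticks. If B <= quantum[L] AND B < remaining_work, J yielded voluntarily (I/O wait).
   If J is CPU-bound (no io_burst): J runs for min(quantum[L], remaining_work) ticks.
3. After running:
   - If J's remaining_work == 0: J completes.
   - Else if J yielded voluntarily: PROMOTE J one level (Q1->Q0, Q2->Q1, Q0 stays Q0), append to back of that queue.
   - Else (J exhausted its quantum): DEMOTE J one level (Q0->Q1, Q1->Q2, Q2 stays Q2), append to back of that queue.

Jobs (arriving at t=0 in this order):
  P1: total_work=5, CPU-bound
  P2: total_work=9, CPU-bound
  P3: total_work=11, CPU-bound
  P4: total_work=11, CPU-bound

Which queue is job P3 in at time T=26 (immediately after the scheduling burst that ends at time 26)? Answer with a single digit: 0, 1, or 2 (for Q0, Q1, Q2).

t=0-3: P1@Q0 runs 3, rem=2, quantum used, demote→Q1. Q0=[P2,P3,P4] Q1=[P1] Q2=[]
t=3-6: P2@Q0 runs 3, rem=6, quantum used, demote→Q1. Q0=[P3,P4] Q1=[P1,P2] Q2=[]
t=6-9: P3@Q0 runs 3, rem=8, quantum used, demote→Q1. Q0=[P4] Q1=[P1,P2,P3] Q2=[]
t=9-12: P4@Q0 runs 3, rem=8, quantum used, demote→Q1. Q0=[] Q1=[P1,P2,P3,P4] Q2=[]
t=12-14: P1@Q1 runs 2, rem=0, completes. Q0=[] Q1=[P2,P3,P4] Q2=[]
t=14-18: P2@Q1 runs 4, rem=2, quantum used, demote→Q2. Q0=[] Q1=[P3,P4] Q2=[P2]
t=18-22: P3@Q1 runs 4, rem=4, quantum used, demote→Q2. Q0=[] Q1=[P4] Q2=[P2,P3]
t=22-26: P4@Q1 runs 4, rem=4, quantum used, demote→Q2. Q0=[] Q1=[] Q2=[P2,P3,P4]
t=26-28: P2@Q2 runs 2, rem=0, completes. Q0=[] Q1=[] Q2=[P3,P4]
t=28-32: P3@Q2 runs 4, rem=0, completes. Q0=[] Q1=[] Q2=[P4]
t=32-36: P4@Q2 runs 4, rem=0, completes. Q0=[] Q1=[] Q2=[]

Answer: 2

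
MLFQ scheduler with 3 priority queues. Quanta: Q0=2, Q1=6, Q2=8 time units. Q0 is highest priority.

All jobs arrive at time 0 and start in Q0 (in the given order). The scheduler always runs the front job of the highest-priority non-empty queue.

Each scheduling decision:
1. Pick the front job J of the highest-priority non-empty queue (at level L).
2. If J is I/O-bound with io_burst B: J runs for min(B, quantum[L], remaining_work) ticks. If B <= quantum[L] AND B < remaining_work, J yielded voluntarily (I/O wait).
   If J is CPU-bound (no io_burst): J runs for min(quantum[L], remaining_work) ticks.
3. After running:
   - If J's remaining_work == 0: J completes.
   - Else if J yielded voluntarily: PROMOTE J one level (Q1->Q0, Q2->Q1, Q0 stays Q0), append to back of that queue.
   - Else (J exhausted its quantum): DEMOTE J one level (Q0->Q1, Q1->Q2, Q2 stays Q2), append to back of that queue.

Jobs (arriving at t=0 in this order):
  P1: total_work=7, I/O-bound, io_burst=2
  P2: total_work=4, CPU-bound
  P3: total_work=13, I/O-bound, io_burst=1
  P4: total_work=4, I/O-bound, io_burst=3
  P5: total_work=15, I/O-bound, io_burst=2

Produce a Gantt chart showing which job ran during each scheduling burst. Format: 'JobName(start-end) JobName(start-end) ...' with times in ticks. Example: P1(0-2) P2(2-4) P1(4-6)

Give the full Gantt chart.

t=0-2: P1@Q0 runs 2, rem=5, I/O yield, promote→Q0. Q0=[P2,P3,P4,P5,P1] Q1=[] Q2=[]
t=2-4: P2@Q0 runs 2, rem=2, quantum used, demote→Q1. Q0=[P3,P4,P5,P1] Q1=[P2] Q2=[]
t=4-5: P3@Q0 runs 1, rem=12, I/O yield, promote→Q0. Q0=[P4,P5,P1,P3] Q1=[P2] Q2=[]
t=5-7: P4@Q0 runs 2, rem=2, quantum used, demote→Q1. Q0=[P5,P1,P3] Q1=[P2,P4] Q2=[]
t=7-9: P5@Q0 runs 2, rem=13, I/O yield, promote→Q0. Q0=[P1,P3,P5] Q1=[P2,P4] Q2=[]
t=9-11: P1@Q0 runs 2, rem=3, I/O yield, promote→Q0. Q0=[P3,P5,P1] Q1=[P2,P4] Q2=[]
t=11-12: P3@Q0 runs 1, rem=11, I/O yield, promote→Q0. Q0=[P5,P1,P3] Q1=[P2,P4] Q2=[]
t=12-14: P5@Q0 runs 2, rem=11, I/O yield, promote→Q0. Q0=[P1,P3,P5] Q1=[P2,P4] Q2=[]
t=14-16: P1@Q0 runs 2, rem=1, I/O yield, promote→Q0. Q0=[P3,P5,P1] Q1=[P2,P4] Q2=[]
t=16-17: P3@Q0 runs 1, rem=10, I/O yield, promote→Q0. Q0=[P5,P1,P3] Q1=[P2,P4] Q2=[]
t=17-19: P5@Q0 runs 2, rem=9, I/O yield, promote→Q0. Q0=[P1,P3,P5] Q1=[P2,P4] Q2=[]
t=19-20: P1@Q0 runs 1, rem=0, completes. Q0=[P3,P5] Q1=[P2,P4] Q2=[]
t=20-21: P3@Q0 runs 1, rem=9, I/O yield, promote→Q0. Q0=[P5,P3] Q1=[P2,P4] Q2=[]
t=21-23: P5@Q0 runs 2, rem=7, I/O yield, promote→Q0. Q0=[P3,P5] Q1=[P2,P4] Q2=[]
t=23-24: P3@Q0 runs 1, rem=8, I/O yield, promote→Q0. Q0=[P5,P3] Q1=[P2,P4] Q2=[]
t=24-26: P5@Q0 runs 2, rem=5, I/O yield, promote→Q0. Q0=[P3,P5] Q1=[P2,P4] Q2=[]
t=26-27: P3@Q0 runs 1, rem=7, I/O yield, promote→Q0. Q0=[P5,P3] Q1=[P2,P4] Q2=[]
t=27-29: P5@Q0 runs 2, rem=3, I/O yield, promote→Q0. Q0=[P3,P5] Q1=[P2,P4] Q2=[]
t=29-30: P3@Q0 runs 1, rem=6, I/O yield, promote→Q0. Q0=[P5,P3] Q1=[P2,P4] Q2=[]
t=30-32: P5@Q0 runs 2, rem=1, I/O yield, promote→Q0. Q0=[P3,P5] Q1=[P2,P4] Q2=[]
t=32-33: P3@Q0 runs 1, rem=5, I/O yield, promote→Q0. Q0=[P5,P3] Q1=[P2,P4] Q2=[]
t=33-34: P5@Q0 runs 1, rem=0, completes. Q0=[P3] Q1=[P2,P4] Q2=[]
t=34-35: P3@Q0 runs 1, rem=4, I/O yield, promote→Q0. Q0=[P3] Q1=[P2,P4] Q2=[]
t=35-36: P3@Q0 runs 1, rem=3, I/O yield, promote→Q0. Q0=[P3] Q1=[P2,P4] Q2=[]
t=36-37: P3@Q0 runs 1, rem=2, I/O yield, promote→Q0. Q0=[P3] Q1=[P2,P4] Q2=[]
t=37-38: P3@Q0 runs 1, rem=1, I/O yield, promote→Q0. Q0=[P3] Q1=[P2,P4] Q2=[]
t=38-39: P3@Q0 runs 1, rem=0, completes. Q0=[] Q1=[P2,P4] Q2=[]
t=39-41: P2@Q1 runs 2, rem=0, completes. Q0=[] Q1=[P4] Q2=[]
t=41-43: P4@Q1 runs 2, rem=0, completes. Q0=[] Q1=[] Q2=[]

Answer: P1(0-2) P2(2-4) P3(4-5) P4(5-7) P5(7-9) P1(9-11) P3(11-12) P5(12-14) P1(14-16) P3(16-17) P5(17-19) P1(19-20) P3(20-21) P5(21-23) P3(23-24) P5(24-26) P3(26-27) P5(27-29) P3(29-30) P5(30-32) P3(32-33) P5(33-34) P3(34-35) P3(35-36) P3(36-37) P3(37-38) P3(38-39) P2(39-41) P4(41-43)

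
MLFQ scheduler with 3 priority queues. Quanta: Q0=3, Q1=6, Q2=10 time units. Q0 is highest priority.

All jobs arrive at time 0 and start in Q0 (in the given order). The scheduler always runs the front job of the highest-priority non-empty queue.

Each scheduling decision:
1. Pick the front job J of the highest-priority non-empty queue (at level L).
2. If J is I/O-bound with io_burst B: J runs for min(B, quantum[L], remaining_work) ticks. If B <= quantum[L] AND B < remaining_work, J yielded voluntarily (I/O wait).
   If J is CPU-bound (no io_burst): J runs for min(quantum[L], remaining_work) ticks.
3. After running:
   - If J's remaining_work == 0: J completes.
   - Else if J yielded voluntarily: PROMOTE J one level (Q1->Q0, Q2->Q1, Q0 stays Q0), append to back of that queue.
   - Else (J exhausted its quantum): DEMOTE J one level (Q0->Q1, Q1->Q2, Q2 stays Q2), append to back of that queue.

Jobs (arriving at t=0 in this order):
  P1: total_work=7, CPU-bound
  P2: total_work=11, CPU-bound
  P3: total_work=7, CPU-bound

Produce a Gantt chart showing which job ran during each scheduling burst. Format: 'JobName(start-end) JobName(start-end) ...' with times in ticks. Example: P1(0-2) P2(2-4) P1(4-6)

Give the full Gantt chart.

Answer: P1(0-3) P2(3-6) P3(6-9) P1(9-13) P2(13-19) P3(19-23) P2(23-25)

Derivation:
t=0-3: P1@Q0 runs 3, rem=4, quantum used, demote→Q1. Q0=[P2,P3] Q1=[P1] Q2=[]
t=3-6: P2@Q0 runs 3, rem=8, quantum used, demote→Q1. Q0=[P3] Q1=[P1,P2] Q2=[]
t=6-9: P3@Q0 runs 3, rem=4, quantum used, demote→Q1. Q0=[] Q1=[P1,P2,P3] Q2=[]
t=9-13: P1@Q1 runs 4, rem=0, completes. Q0=[] Q1=[P2,P3] Q2=[]
t=13-19: P2@Q1 runs 6, rem=2, quantum used, demote→Q2. Q0=[] Q1=[P3] Q2=[P2]
t=19-23: P3@Q1 runs 4, rem=0, completes. Q0=[] Q1=[] Q2=[P2]
t=23-25: P2@Q2 runs 2, rem=0, completes. Q0=[] Q1=[] Q2=[]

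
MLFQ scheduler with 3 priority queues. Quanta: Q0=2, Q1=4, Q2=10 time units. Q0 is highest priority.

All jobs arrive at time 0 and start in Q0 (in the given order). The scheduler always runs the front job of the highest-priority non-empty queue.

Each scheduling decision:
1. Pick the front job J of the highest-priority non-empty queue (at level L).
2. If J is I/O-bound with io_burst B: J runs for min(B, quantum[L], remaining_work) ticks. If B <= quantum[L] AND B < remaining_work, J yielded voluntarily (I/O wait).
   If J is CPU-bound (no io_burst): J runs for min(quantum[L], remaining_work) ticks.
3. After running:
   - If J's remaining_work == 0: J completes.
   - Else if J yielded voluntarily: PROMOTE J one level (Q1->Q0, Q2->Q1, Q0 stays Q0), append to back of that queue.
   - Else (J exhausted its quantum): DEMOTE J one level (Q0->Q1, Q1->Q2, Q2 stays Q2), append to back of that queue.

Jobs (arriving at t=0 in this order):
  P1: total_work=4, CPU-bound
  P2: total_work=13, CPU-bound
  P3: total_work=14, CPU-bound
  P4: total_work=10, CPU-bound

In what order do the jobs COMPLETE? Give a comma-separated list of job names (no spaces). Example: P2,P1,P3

Answer: P1,P2,P3,P4

Derivation:
t=0-2: P1@Q0 runs 2, rem=2, quantum used, demote→Q1. Q0=[P2,P3,P4] Q1=[P1] Q2=[]
t=2-4: P2@Q0 runs 2, rem=11, quantum used, demote→Q1. Q0=[P3,P4] Q1=[P1,P2] Q2=[]
t=4-6: P3@Q0 runs 2, rem=12, quantum used, demote→Q1. Q0=[P4] Q1=[P1,P2,P3] Q2=[]
t=6-8: P4@Q0 runs 2, rem=8, quantum used, demote→Q1. Q0=[] Q1=[P1,P2,P3,P4] Q2=[]
t=8-10: P1@Q1 runs 2, rem=0, completes. Q0=[] Q1=[P2,P3,P4] Q2=[]
t=10-14: P2@Q1 runs 4, rem=7, quantum used, demote→Q2. Q0=[] Q1=[P3,P4] Q2=[P2]
t=14-18: P3@Q1 runs 4, rem=8, quantum used, demote→Q2. Q0=[] Q1=[P4] Q2=[P2,P3]
t=18-22: P4@Q1 runs 4, rem=4, quantum used, demote→Q2. Q0=[] Q1=[] Q2=[P2,P3,P4]
t=22-29: P2@Q2 runs 7, rem=0, completes. Q0=[] Q1=[] Q2=[P3,P4]
t=29-37: P3@Q2 runs 8, rem=0, completes. Q0=[] Q1=[] Q2=[P4]
t=37-41: P4@Q2 runs 4, rem=0, completes. Q0=[] Q1=[] Q2=[]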